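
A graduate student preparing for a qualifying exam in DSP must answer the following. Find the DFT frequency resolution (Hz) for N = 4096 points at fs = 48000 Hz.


DFT frequency resolution:
df = fs / N
   = 48000 / 4096
   = 11.7188 Hz

11.7188 Hz


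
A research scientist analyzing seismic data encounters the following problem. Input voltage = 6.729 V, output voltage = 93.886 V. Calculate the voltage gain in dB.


Voltage gain in dB:
G = 20 * log10(Vout / Vin)
  = 20 * log10(93.886 / 6.729)
  = 20 * log10(13.952445)
  = 20 * 1.14465
  = 22.89 dB

22.89 dB


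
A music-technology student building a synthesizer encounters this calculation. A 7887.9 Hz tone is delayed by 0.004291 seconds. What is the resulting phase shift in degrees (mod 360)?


Phase shift from frequency and time delay:
phi = 360 * f * t_delay
    = 360 * 7887.9 * 0.004291
    = 12184.91 degrees
    mod 360 = 304.91 degrees

304.91 degrees


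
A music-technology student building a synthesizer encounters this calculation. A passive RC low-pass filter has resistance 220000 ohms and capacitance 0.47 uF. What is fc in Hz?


Cutoff frequency of a first-order RC filter:
fc = 1 / (2 * pi * R * C)
C = 0.47 uF = 4.7e-07 F
fc = 1 / (2 * pi * 220000 * 4.7e-07)
   = 1 / 0.64968136076237
   = 1.539216 Hz

1.539216 Hz


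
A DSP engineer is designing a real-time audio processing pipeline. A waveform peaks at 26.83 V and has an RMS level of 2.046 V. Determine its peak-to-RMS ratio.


Crest factor is the ratio of peak to RMS:
CF = V_peak / V_rms
   = 26.83 / 2.046
   = 13.1134

13.1134


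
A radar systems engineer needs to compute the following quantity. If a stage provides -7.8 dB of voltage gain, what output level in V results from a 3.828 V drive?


Output voltage from dB gain:
V_out = V_in * 10^(gain_dB / 20)
      = 3.828 * 10^(-7.8 / 20)
      = 3.828 * 0.40738
      = 1.5595 V

1.5595 V


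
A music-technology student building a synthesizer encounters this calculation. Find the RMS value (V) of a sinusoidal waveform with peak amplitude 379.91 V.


RMS voltage for a sinusoidal waveform:
V_rms = V_peak / sqrt(2)
      = 379.91 / 1.414214
      = 268.637 V

268.637 V


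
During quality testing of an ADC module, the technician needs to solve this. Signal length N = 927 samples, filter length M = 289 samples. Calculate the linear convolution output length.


Linear convolution output length:
L = N + M - 1
  = 927 + 289 - 1
  = 1215 samples

1215


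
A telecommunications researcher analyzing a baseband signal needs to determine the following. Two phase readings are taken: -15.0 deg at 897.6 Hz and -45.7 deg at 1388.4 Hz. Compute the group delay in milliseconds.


Group delay from phase difference:
tau = -d(phi)/d(omega)
d(phi) = -30.7 deg = -0.535816 rad
d(omega) = 2*pi*(1388.4 - 897.6) = 3083.7873 rad/s
tau = -(-0.535816) / 3083.7873
    = 0.1738 ms

0.1738 ms


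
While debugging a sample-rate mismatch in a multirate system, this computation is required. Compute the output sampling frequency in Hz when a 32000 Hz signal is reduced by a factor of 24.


Decimation reduces the sample rate:
fs_out = fs_in / M
       = 32000 / 24
       = 1333.3333 Hz

1333.3333 Hz


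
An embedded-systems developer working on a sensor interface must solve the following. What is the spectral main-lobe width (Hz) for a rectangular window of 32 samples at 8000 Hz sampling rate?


Main lobe width for a rectangular window:
Width = 2 * fs / N
      = 2 * 8000 / 32
      = 16000 / 32
      = 500.0 Hz

500.0 Hz


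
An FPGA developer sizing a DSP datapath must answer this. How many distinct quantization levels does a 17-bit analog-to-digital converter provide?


Number of quantization levels = 2^N
= 2^17
= 131072

131072


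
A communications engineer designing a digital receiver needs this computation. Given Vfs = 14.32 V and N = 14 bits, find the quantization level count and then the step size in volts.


Step 1 — number of quantization levels:
L = 2^N = 2^14 = 16384

Step 2 — LSB step size:
delta = Vfs / L
      = 14.32 / 16384
      = 0.00087402 V

Levels = 16384; step size = 0.00087402 V


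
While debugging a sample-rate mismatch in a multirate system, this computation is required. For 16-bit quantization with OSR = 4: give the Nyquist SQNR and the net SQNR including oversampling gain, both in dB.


Step 1 — baseline SQNR at Nyquist:
SQNR_base = 6.02*N + 1.76
          = 6.02*16 + 1.76
          = 98.08 dB

Step 2 — oversampling processing gain:
G = 10*log10(OSR) = 10*log10(4) = 6.02 dB

Step 3 — total:
SQNR_total = 98.08 + 6.02 = 104.1 dB

Base SQNR = 98.08 dB; oversampled SQNR = 104.1 dB


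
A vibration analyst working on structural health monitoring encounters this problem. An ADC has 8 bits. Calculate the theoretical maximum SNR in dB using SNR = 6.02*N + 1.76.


Theoretical SNR for a full-scale sinusoid:
SNR = 6.02 * N + 1.76
    = 6.02 * 8 + 1.76
    = 48.16 + 1.76
    = 49.92 dB

49.92 dB


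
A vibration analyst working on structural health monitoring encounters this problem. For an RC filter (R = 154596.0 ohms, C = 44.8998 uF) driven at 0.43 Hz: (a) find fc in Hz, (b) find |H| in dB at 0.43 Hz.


Step 1 — cutoff frequency:
fc = 1 / (2*pi*R*C)
C = 44.8998 uF = 4.48998e-05 F
fc = 1 / (2*pi*154596.0*4.48998e-05)
   = 0.0229286 Hz

Step 2 — magnitude at f = 0.43 Hz:
|H(f)| = 1 / sqrt(1 + (f/fc)^2)
f/fc = 0.43 / 0.0229286 = 18.753871
|H| = 1 / sqrt(1 + 351.707677) = 0.0532467
|H|_dB = 20*log10(0.0532467) = -25.47 dB

fc = 0.0229286 Hz; |H(0.43 Hz)| = -25.47 dB


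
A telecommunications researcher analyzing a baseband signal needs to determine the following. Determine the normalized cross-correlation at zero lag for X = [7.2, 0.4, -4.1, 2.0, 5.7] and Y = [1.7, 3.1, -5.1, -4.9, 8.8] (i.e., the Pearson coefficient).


Pearson correlation coefficient (population):
r = cov(X,Y) / (std(X) * std(Y))
Mean X = 2.24, Mean Y = 0.72
Cov(X,Y) = 13.3372
Std(X) = 4.005296, Std(Y) = 5.241526
r = 0.6353

0.6353


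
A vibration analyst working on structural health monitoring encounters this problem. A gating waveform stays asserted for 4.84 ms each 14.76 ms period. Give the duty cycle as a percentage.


Duty cycle as a percentage:
DC = (t_on / T) * 100
   = (4.84 / 14.76) * 100
   = 0.327913 * 100
   = 32.79 %

32.79 %


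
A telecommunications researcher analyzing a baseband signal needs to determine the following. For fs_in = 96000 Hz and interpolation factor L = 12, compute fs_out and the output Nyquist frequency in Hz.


Step 1 — output sample rate after interpolation by L:
fs_out = L * fs_in = 12 * 96000 = 1152000 Hz

Step 2 — Nyquist frequency of the output stream:
f_Nyq = fs_out / 2 = 1152000 / 2 = 576000.0 Hz

fs_out = 1152000 Hz; f_Nyquist = 576000.0 Hz


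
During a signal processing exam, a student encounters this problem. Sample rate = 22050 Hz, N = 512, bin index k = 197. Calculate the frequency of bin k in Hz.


Frequency of DFT bin k:
f_k = k * fs / N
    = 197 * 22050 / 512
    = 4343850 / 512
    = 8484.082 Hz

8484.082 Hz


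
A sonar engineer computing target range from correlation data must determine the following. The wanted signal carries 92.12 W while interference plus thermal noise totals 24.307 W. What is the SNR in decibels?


SNR in decibels:
SNR = 10 * log10(Ps / Pn)
    = 10 * log10(92.12 / 24.307)
    = 10 * log10(3.7899)
    = 10 * 0.5786
    = 5.79 dB

5.79 dB


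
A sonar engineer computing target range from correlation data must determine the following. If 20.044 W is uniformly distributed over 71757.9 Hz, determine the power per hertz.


Power spectral density:
PSD = P / BW
    = 20.044 / 71757.9
    = 0.00027933 W/Hz

0.00027933 W/Hz


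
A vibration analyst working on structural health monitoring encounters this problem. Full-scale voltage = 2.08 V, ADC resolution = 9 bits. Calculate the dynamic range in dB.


Dynamic range from full-scale to LSB:
V_min = V_max / 2^bits = 2.08 / 2^9
DR = 20 * log10(V_max / V_min)
   = 20 * log10(2^9)
   = 20 * 9 * log10(2)
   = 54.19 dB

54.19 dB


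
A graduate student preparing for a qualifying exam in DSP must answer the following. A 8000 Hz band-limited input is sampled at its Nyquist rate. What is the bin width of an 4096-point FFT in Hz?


Step 1 — Nyquist sampling rate:
fs = 2 * fmax = 2 * 8000 = 16000 Hz

Step 2 — DFT bin spacing:
df = fs / N = 16000 / 4096 = 3.9062 Hz

3.9062 Hz


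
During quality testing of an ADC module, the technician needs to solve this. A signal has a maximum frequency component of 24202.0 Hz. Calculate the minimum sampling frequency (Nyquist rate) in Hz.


The Nyquist rate is twice the maximum frequency component.
fs_min = 2 * fmax
      = 2 * 24202.0
      = 48404.0 Hz

48404.0


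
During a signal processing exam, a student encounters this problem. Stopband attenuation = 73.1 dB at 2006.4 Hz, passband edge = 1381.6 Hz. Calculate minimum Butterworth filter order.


Butterworth filter order formula:
n = log10(10^(A/10) - 1) / (2 * log10(f_stop/f_pass))
10^(73.1/10) - 1 = 20417378.4467
f_stop/f_pass = 2006.4 / 1381.6 = 1.4522
n = 22.5568 -> ceil = 23

23


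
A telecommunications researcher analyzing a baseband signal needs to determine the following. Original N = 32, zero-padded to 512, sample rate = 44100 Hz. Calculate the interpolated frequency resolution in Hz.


Frequency resolution after zero-padding:
N_padded = 32 * 16 = 512
df = fs / N_padded
   = 44100 / 512
   = 86.1328 Hz

86.1328 Hz


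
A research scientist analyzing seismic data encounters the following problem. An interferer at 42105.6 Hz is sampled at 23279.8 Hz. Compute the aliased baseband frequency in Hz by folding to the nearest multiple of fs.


Compute the nearest integer multiple of fs to the signal:
n = round(42105.6 / 23279.8) = 2
f_alias = |42105.6 - 2 * 23279.8|
        = |42105.6 - 46559.6|
        = 4454.0 Hz

4454.0


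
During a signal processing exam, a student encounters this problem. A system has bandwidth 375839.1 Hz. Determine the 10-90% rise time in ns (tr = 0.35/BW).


Rise time from bandwidth relationship:
tr = 0.35 / BW
   = 0.35 / 375839.1
   = 9.312495693e-07 s
   = 931.2496 ns

931.2496 ns


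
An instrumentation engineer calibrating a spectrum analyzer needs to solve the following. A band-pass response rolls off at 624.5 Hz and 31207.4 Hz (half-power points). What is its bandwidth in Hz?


Bandwidth is the difference of -3dB frequencies:
BW = f_high - f_low
   = 31207.4 - 624.5
   = 30582.9 Hz

30582.9 Hz


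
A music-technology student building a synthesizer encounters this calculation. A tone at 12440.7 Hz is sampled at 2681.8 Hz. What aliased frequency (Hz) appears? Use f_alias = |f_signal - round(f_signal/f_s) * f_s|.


Compute the nearest integer multiple of fs to the signal:
n = round(12440.7 / 2681.8) = 5
f_alias = |12440.7 - 5 * 2681.8|
        = |12440.7 - 13409.0|
        = 968.3 Hz

968.3


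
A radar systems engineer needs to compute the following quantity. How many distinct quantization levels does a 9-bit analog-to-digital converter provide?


Number of quantization levels = 2^N
= 2^9
= 512

512


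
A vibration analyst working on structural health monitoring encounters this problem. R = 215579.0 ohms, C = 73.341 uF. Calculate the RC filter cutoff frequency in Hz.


Cutoff frequency of a first-order RC filter:
fc = 1 / (2 * pi * R * C)
C = 73.341 uF = 7.3341e-05 F
fc = 1 / (2 * pi * 215579.0 * 7.3341e-05)
   = 1 / 99.342057066182
   = 0.010066 Hz

0.010066 Hz


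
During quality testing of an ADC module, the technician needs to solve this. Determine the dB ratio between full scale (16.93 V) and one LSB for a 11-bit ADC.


Dynamic range from full-scale to LSB:
V_min = V_max / 2^bits = 16.93 / 2^11
DR = 20 * log10(V_max / V_min)
   = 20 * log10(2^11)
   = 20 * 11 * log10(2)
   = 66.23 dB

66.23 dB


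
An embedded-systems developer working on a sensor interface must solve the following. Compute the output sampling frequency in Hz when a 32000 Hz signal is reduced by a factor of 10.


Decimation reduces the sample rate:
fs_out = fs_in / M
       = 32000 / 10
       = 3200.0 Hz

3200.0 Hz


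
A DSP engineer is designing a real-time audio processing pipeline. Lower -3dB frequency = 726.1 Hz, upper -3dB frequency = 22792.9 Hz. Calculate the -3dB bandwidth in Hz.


Bandwidth is the difference of -3dB frequencies:
BW = f_high - f_low
   = 22792.9 - 726.1
   = 22066.8 Hz

22066.8 Hz


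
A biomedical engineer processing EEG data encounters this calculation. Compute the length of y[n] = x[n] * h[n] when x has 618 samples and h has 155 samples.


Linear convolution output length:
L = N + M - 1
  = 618 + 155 - 1
  = 772 samples

772


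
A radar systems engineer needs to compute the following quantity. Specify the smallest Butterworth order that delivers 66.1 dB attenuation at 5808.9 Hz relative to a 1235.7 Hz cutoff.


Butterworth filter order formula:
n = log10(10^(A/10) - 1) / (2 * log10(f_stop/f_pass))
10^(66.1/10) - 1 = 4073801.778
f_stop/f_pass = 5808.9 / 1235.7 = 4.7009
n = 4.9168 -> ceil = 5

5


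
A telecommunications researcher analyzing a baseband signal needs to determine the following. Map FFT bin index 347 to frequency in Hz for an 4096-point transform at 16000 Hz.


Frequency of DFT bin k:
f_k = k * fs / N
    = 347 * 16000 / 4096
    = 5552000 / 4096
    = 1355.469 Hz

1355.469 Hz


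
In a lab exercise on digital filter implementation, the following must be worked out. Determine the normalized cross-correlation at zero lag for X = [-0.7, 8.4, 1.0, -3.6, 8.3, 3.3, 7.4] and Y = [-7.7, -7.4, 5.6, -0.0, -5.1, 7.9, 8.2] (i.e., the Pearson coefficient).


Pearson correlation coefficient (population):
r = cov(X,Y) / (std(X) * std(Y))
Mean X = 3.4429, Mean Y = 0.2143
Cov(X,Y) = -1.702041
Std(X) = 4.417128, Std(Y) = 6.554699
r = -0.0588

-0.0588


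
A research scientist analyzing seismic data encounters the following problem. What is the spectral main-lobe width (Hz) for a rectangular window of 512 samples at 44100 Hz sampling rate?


Main lobe width for a rectangular window:
Width = 2 * fs / N
      = 2 * 44100 / 512
      = 88200 / 512
      = 172.266 Hz

172.266 Hz


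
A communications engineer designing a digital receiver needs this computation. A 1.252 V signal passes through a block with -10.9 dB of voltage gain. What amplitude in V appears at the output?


Output voltage from dB gain:
V_out = V_in * 10^(gain_dB / 20)
      = 1.252 * 10^(-10.9 / 20)
      = 1.252 * 0.285102
      = 0.3569 V

0.3569 V


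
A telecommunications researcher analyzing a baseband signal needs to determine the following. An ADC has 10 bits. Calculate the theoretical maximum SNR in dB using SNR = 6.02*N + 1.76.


Theoretical SNR for a full-scale sinusoid:
SNR = 6.02 * N + 1.76
    = 6.02 * 10 + 1.76
    = 60.2 + 1.76
    = 61.96 dB

61.96 dB


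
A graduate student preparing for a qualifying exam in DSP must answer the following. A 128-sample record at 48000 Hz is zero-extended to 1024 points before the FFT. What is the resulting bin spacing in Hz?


Frequency resolution after zero-padding:
N_padded = 128 * 8 = 1024
df = fs / N_padded
   = 48000 / 1024
   = 46.875 Hz

46.875 Hz


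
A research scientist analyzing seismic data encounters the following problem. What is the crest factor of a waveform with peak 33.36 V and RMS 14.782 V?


Crest factor is the ratio of peak to RMS:
CF = V_peak / V_rms
   = 33.36 / 14.782
   = 2.2568

2.2568


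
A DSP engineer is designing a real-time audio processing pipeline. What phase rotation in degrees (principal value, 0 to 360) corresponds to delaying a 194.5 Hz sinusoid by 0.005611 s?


Phase shift from frequency and time delay:
phi = 360 * f * t_delay
    = 360 * 194.5 * 0.005611
    = 392.88 degrees
    mod 360 = 32.88 degrees

32.88 degrees


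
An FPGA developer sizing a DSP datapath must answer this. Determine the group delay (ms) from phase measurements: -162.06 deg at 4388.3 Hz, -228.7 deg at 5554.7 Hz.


Group delay from phase difference:
tau = -d(phi)/d(omega)
d(phi) = -66.64 deg = -1.163087 rad
d(omega) = 2*pi*(5554.7 - 4388.3) = 7328.7073 rad/s
tau = -(-1.163087) / 7328.7073
    = 0.1587 ms

0.1587 ms


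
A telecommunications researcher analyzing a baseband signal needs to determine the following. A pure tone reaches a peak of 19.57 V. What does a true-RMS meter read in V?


RMS voltage for a sinusoidal waveform:
V_rms = V_peak / sqrt(2)
      = 19.57 / 1.414214
      = 13.838 V

13.838 V


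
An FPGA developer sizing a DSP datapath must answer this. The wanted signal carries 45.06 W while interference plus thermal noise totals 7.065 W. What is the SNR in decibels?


SNR in decibels:
SNR = 10 * log10(Ps / Pn)
    = 10 * log10(45.06 / 7.065)
    = 10 * log10(6.3779)
    = 10 * 0.8047
    = 8.05 dB

8.05 dB


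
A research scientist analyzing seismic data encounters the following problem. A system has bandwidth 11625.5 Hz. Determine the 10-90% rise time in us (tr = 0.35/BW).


Rise time from bandwidth relationship:
tr = 0.35 / BW
   = 0.35 / 11625.5
   = 3.010623199e-05 s
   = 30.1062 us

30.1062 us


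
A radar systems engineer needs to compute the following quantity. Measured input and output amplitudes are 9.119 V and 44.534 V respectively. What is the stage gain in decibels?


Voltage gain in dB:
G = 20 * log10(Vout / Vin)
  = 20 * log10(44.534 / 9.119)
  = 20 * log10(4.88365)
  = 20 * 0.688744
  = 13.77 dB

13.77 dB


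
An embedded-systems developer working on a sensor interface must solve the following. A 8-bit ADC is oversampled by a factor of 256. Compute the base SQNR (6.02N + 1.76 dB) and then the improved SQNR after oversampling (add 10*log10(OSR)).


Step 1 — baseline SQNR at Nyquist:
SQNR_base = 6.02*N + 1.76
          = 6.02*8 + 1.76
          = 49.92 dB

Step 2 — oversampling processing gain:
G = 10*log10(OSR) = 10*log10(256) = 24.08 dB

Step 3 — total:
SQNR_total = 49.92 + 24.08 = 74.0 dB

Base SQNR = 49.92 dB; oversampled SQNR = 74.0 dB


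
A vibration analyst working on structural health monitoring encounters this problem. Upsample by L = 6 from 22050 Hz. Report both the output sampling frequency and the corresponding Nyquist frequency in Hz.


Step 1 — output sample rate after interpolation by L:
fs_out = L * fs_in = 6 * 22050 = 132300 Hz

Step 2 — Nyquist frequency of the output stream:
f_Nyq = fs_out / 2 = 132300 / 2 = 66150.0 Hz

fs_out = 132300 Hz; f_Nyquist = 66150.0 Hz


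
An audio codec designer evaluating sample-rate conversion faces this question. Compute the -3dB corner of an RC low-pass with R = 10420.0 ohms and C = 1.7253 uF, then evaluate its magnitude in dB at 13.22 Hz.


Step 1 — cutoff frequency:
fc = 1 / (2*pi*R*C)
C = 1.7253 uF = 1.7253e-06 F
fc = 1 / (2*pi*10420.0*1.7253e-06)
   = 8.85295 Hz

Step 2 — magnitude at f = 13.22 Hz:
|H(f)| = 1 / sqrt(1 + (f/fc)^2)
f/fc = 13.22 / 8.85295 = 1.493288
|H| = 1 / sqrt(1 + 2.229909) = 0.5564227
|H|_dB = 20*log10(0.5564227) = -5.09 dB

fc = 8.85295 Hz; |H(13.22 Hz)| = -5.09 dB


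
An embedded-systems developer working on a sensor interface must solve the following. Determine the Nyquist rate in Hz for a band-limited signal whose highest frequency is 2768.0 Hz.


The Nyquist rate is twice the maximum frequency component.
fs_min = 2 * fmax
      = 2 * 2768.0
      = 5536.0 Hz

5536.0


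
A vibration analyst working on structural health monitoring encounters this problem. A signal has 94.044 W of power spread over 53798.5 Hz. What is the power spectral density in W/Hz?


Power spectral density:
PSD = P / BW
    = 94.044 / 53798.5
    = 0.00174808 W/Hz

0.00174808 W/Hz


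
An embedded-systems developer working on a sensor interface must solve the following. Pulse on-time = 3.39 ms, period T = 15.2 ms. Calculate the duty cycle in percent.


Duty cycle as a percentage:
DC = (t_on / T) * 100
   = (3.39 / 15.2) * 100
   = 0.223026 * 100
   = 22.3 %

22.3 %


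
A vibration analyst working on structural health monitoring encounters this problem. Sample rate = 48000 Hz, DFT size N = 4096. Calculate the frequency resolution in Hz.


DFT frequency resolution:
df = fs / N
   = 48000 / 4096
   = 11.7188 Hz

11.7188 Hz


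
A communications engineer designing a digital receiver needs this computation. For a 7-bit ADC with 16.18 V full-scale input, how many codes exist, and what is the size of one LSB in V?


Step 1 — number of quantization levels:
L = 2^N = 2^7 = 128

Step 2 — LSB step size:
delta = Vfs / L
      = 16.18 / 128
      = 0.12640625 V

Levels = 128; step size = 0.12640625 V


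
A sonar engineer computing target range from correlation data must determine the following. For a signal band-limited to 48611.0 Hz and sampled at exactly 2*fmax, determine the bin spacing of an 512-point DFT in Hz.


Step 1 — Nyquist sampling rate:
fs = 2 * fmax = 2 * 48611.0 = 97222.0 Hz

Step 2 — DFT bin spacing:
df = fs / N = 97222.0 / 512 = 189.8867 Hz

189.8867 Hz


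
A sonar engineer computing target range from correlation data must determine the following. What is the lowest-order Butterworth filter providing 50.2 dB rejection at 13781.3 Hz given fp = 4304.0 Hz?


Butterworth filter order formula:
n = log10(10^(A/10) - 1) / (2 * log10(f_stop/f_pass))
10^(50.2/10) - 1 = 104711.8548
f_stop/f_pass = 13781.3 / 4304.0 = 3.202
n = 4.9662 -> ceil = 5

5


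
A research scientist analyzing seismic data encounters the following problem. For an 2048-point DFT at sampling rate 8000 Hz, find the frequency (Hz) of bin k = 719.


Frequency of DFT bin k:
f_k = k * fs / N
    = 719 * 8000 / 2048
    = 5752000 / 2048
    = 2808.594 Hz

2808.594 Hz


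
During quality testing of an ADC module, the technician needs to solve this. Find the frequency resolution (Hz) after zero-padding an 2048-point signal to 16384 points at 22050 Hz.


Frequency resolution after zero-padding:
N_padded = 2048 * 8 = 16384
df = fs / N_padded
   = 22050 / 16384
   = 1.3458 Hz

1.3458 Hz


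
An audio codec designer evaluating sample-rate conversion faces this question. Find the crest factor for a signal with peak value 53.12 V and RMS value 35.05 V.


Crest factor is the ratio of peak to RMS:
CF = V_peak / V_rms
   = 53.12 / 35.05
   = 1.5155

1.5155


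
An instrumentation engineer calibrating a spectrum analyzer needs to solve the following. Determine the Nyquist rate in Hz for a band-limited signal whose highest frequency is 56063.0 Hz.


The Nyquist rate is twice the maximum frequency component.
fs_min = 2 * fmax
      = 2 * 56063.0
      = 112126.0 Hz

112126.0


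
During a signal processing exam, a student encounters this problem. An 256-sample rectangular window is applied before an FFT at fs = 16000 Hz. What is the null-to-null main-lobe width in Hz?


Main lobe width for a rectangular window:
Width = 2 * fs / N
      = 2 * 16000 / 256
      = 32000 / 256
      = 125.0 Hz

125.0 Hz


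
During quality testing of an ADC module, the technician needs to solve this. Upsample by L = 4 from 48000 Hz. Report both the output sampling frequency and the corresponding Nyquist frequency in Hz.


Step 1 — output sample rate after interpolation by L:
fs_out = L * fs_in = 4 * 48000 = 192000 Hz

Step 2 — Nyquist frequency of the output stream:
f_Nyq = fs_out / 2 = 192000 / 2 = 96000.0 Hz

fs_out = 192000 Hz; f_Nyquist = 96000.0 Hz


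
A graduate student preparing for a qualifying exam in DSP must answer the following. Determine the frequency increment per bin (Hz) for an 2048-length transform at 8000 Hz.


DFT frequency resolution:
df = fs / N
   = 8000 / 2048
   = 3.9062 Hz

3.9062 Hz


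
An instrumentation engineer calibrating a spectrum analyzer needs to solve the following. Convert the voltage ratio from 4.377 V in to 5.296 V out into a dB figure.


Voltage gain in dB:
G = 20 * log10(Vout / Vin)
  = 20 * log10(5.296 / 4.377)
  = 20 * log10(1.209961)
  = 20 * 0.082771
  = 1.66 dB

1.66 dB


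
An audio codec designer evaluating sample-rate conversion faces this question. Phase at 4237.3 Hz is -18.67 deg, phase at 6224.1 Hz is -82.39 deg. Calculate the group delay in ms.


Group delay from phase difference:
tau = -d(phi)/d(omega)
d(phi) = -63.72 deg = -1.112124 rad
d(omega) = 2*pi*(6224.1 - 4237.3) = 12483.4326 rad/s
tau = -(-1.112124) / 12483.4326
    = 0.0891 ms

0.0891 ms


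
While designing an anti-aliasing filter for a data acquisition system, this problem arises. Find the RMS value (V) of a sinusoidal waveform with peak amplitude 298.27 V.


RMS voltage for a sinusoidal waveform:
V_rms = V_peak / sqrt(2)
      = 298.27 / 1.414214
      = 210.909 V

210.909 V


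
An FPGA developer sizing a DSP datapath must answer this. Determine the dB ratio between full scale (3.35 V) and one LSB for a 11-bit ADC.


Dynamic range from full-scale to LSB:
V_min = V_max / 2^bits = 3.35 / 2^11
DR = 20 * log10(V_max / V_min)
   = 20 * log10(2^11)
   = 20 * 11 * log10(2)
   = 66.23 dB

66.23 dB


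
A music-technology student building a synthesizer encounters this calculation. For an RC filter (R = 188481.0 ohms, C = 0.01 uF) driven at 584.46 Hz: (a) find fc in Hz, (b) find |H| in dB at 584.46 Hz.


Step 1 — cutoff frequency:
fc = 1 / (2*pi*R*C)
C = 0.01 uF = 1e-08 F
fc = 1 / (2*pi*188481.0*1e-08)
   = 84.4408 Hz

Step 2 — magnitude at f = 584.46 Hz:
|H(f)| = 1 / sqrt(1 + (f/fc)^2)
f/fc = 584.46 / 84.4408 = 6.921536
|H| = 1 / sqrt(1 + 47.907661) = 0.1429919
|H|_dB = 20*log10(0.1429919) = -16.89 dB

fc = 84.4408 Hz; |H(584.46 Hz)| = -16.89 dB


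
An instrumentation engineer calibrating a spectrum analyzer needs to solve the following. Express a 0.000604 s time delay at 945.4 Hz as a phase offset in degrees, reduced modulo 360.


Phase shift from frequency and time delay:
phi = 360 * f * t_delay
    = 360 * 945.4 * 0.000604
    = 205.57 degrees
    mod 360 = 205.57 degrees

205.57 degrees


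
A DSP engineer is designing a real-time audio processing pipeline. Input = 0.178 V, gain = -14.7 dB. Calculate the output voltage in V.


Output voltage from dB gain:
V_out = V_in * 10^(gain_dB / 20)
      = 0.178 * 10^(-14.7 / 20)
      = 0.178 * 0.184077
      = 0.0328 V

0.0328 V


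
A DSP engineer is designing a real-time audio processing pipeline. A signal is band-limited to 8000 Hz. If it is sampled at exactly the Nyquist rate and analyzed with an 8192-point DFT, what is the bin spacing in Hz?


Step 1 — Nyquist sampling rate:
fs = 2 * fmax = 2 * 8000 = 16000 Hz

Step 2 — DFT bin spacing:
df = fs / N = 16000 / 8192 = 1.9531 Hz

1.9531 Hz


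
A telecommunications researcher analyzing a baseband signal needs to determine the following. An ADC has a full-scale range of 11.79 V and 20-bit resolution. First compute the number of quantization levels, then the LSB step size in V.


Step 1 — number of quantization levels:
L = 2^N = 2^20 = 1048576

Step 2 — LSB step size:
delta = Vfs / L
      = 11.79 / 1048576
      = 1.124e-05 V

Levels = 1048576; step size = 1.124e-05 V


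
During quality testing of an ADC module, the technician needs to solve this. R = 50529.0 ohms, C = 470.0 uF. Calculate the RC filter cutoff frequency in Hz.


Cutoff frequency of a first-order RC filter:
fc = 1 / (2 * pi * R * C)
C = 470.0 uF = 0.00047 F
fc = 1 / (2 * pi * 50529.0 * 0.00047)
   = 1 / 149.21704308164
   = 0.006702 Hz

0.006702 Hz


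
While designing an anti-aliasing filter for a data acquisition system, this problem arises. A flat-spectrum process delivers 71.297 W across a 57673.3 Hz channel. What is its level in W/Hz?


Power spectral density:
PSD = P / BW
    = 71.297 / 57673.3
    = 0.00123622 W/Hz

0.00123622 W/Hz


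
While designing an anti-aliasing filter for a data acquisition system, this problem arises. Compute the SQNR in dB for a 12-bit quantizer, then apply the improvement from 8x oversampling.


Step 1 — baseline SQNR at Nyquist:
SQNR_base = 6.02*N + 1.76
          = 6.02*12 + 1.76
          = 74.0 dB

Step 2 — oversampling processing gain:
G = 10*log10(OSR) = 10*log10(8) = 9.03 dB

Step 3 — total:
SQNR_total = 74.0 + 9.03 = 83.03 dB

Base SQNR = 74.0 dB; oversampled SQNR = 83.03 dB


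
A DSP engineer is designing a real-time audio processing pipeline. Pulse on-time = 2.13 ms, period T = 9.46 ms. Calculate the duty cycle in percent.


Duty cycle as a percentage:
DC = (t_on / T) * 100
   = (2.13 / 9.46) * 100
   = 0.225159 * 100
   = 22.52 %

22.52 %


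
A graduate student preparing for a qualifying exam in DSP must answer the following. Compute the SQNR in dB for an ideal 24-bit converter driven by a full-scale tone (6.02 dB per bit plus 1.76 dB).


Theoretical SNR for a full-scale sinusoid:
SNR = 6.02 * N + 1.76
    = 6.02 * 24 + 1.76
    = 144.48 + 1.76
    = 146.24 dB

146.24 dB


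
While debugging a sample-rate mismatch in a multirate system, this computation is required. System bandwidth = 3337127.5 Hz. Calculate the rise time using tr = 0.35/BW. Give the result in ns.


Rise time from bandwidth relationship:
tr = 0.35 / BW
   = 0.35 / 3337127.5
   = 1.048806196e-07 s
   = 104.8806 ns

104.8806 ns


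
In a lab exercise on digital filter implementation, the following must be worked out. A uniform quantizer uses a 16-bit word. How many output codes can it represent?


Number of quantization levels = 2^N
= 2^16
= 65536

65536


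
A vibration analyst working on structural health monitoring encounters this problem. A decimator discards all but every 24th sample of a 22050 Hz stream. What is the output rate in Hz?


Decimation reduces the sample rate:
fs_out = fs_in / M
       = 22050 / 24
       = 918.75 Hz

918.75 Hz


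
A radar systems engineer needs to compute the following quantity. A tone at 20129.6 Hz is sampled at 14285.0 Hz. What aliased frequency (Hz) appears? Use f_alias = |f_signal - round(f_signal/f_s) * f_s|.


Compute the nearest integer multiple of fs to the signal:
n = round(20129.6 / 14285.0) = 1
f_alias = |20129.6 - 1 * 14285.0|
        = |20129.6 - 14285.0|
        = 5844.6 Hz

5844.6


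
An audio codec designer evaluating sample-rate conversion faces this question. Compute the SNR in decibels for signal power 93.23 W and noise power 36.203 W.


SNR in decibels:
SNR = 10 * log10(Ps / Pn)
    = 10 * log10(93.23 / 36.203)
    = 10 * log10(2.5752)
    = 10 * 0.4108
    = 4.11 dB

4.11 dB


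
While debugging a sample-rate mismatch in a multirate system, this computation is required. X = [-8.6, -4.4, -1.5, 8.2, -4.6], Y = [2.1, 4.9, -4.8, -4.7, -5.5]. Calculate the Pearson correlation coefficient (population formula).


Pearson correlation coefficient (population):
r = cov(X,Y) / (std(X) * std(Y))
Mean X = -2.18, Mean Y = -1.6
Cov(X,Y) = -12.62
Std(X) = 5.66053, Std(Y) = 4.266146
r = -0.5226

-0.5226


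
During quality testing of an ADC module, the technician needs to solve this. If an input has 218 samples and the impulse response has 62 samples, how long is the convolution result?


Linear convolution output length:
L = N + M - 1
  = 218 + 62 - 1
  = 279 samples

279


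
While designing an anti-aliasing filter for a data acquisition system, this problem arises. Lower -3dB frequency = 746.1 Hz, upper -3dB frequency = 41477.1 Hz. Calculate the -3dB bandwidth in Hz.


Bandwidth is the difference of -3dB frequencies:
BW = f_high - f_low
   = 41477.1 - 746.1
   = 40731.0 Hz

40731.0 Hz


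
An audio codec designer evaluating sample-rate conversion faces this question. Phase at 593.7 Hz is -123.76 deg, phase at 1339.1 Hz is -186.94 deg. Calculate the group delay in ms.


Group delay from phase difference:
tau = -d(phi)/d(omega)
d(phi) = -63.18 deg = -1.102699 rad
d(omega) = 2*pi*(1339.1 - 593.7) = 4683.4863 rad/s
tau = -(-1.102699) / 4683.4863
    = 0.2354 ms

0.2354 ms


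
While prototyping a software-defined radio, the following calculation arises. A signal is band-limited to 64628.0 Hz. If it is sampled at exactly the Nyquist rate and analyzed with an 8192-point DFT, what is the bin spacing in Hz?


Step 1 — Nyquist sampling rate:
fs = 2 * fmax = 2 * 64628.0 = 129256.0 Hz

Step 2 — DFT bin spacing:
df = fs / N = 129256.0 / 8192 = 15.7783 Hz

15.7783 Hz


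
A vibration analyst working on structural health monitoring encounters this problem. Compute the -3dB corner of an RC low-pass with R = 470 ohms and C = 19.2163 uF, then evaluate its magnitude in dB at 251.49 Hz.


Step 1 — cutoff frequency:
fc = 1 / (2*pi*R*C)
C = 19.2163 uF = 1.92163e-05 F
fc = 1 / (2*pi*470*1.92163e-05)
   = 17.6219 Hz

Step 2 — magnitude at f = 251.49 Hz:
|H(f)| = 1 / sqrt(1 + (f/fc)^2)
f/fc = 251.49 / 17.6219 = 14.271446
|H| = 1 / sqrt(1 + 203.674171) = 0.0698986
|H|_dB = 20*log10(0.0698986) = -23.11 dB

fc = 17.6219 Hz; |H(251.49 Hz)| = -23.11 dB


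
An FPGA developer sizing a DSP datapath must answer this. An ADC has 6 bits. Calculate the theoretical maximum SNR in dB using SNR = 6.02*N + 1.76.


Theoretical SNR for a full-scale sinusoid:
SNR = 6.02 * N + 1.76
    = 6.02 * 6 + 1.76
    = 36.12 + 1.76
    = 37.88 dB

37.88 dB


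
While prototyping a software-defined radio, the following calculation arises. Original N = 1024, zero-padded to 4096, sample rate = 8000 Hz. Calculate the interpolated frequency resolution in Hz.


Frequency resolution after zero-padding:
N_padded = 1024 * 4 = 4096
df = fs / N_padded
   = 8000 / 4096
   = 1.9531 Hz

1.9531 Hz


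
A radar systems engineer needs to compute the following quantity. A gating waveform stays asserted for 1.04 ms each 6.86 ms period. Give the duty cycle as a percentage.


Duty cycle as a percentage:
DC = (t_on / T) * 100
   = (1.04 / 6.86) * 100
   = 0.151603 * 100
   = 15.16 %

15.16 %


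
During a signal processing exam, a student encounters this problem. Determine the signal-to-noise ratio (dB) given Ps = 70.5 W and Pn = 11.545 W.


SNR in decibels:
SNR = 10 * log10(Ps / Pn)
    = 10 * log10(70.5 / 11.545)
    = 10 * log10(6.1065)
    = 10 * 0.7858
    = 7.86 dB

7.86 dB


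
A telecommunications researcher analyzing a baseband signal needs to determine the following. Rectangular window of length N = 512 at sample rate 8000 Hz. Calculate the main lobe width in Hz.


Main lobe width for a rectangular window:
Width = 2 * fs / N
      = 2 * 8000 / 512
      = 16000 / 512
      = 31.25 Hz

31.25 Hz


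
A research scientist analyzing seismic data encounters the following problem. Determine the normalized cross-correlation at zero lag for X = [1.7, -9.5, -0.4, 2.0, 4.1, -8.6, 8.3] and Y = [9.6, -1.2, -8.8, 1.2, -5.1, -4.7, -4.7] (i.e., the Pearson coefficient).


Pearson correlation coefficient (population):
r = cov(X,Y) / (std(X) * std(Y))
Mean X = -0.3429, Mean Y = -1.9571
Cov(X,Y) = 1.34898
Std(X) = 6.049051, Std(Y) = 5.553083
r = 0.0402

0.0402


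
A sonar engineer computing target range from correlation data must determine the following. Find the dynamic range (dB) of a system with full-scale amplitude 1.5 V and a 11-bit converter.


Dynamic range from full-scale to LSB:
V_min = V_max / 2^bits = 1.5 / 2^11
DR = 20 * log10(V_max / V_min)
   = 20 * log10(2^11)
   = 20 * 11 * log10(2)
   = 66.23 dB

66.23 dB


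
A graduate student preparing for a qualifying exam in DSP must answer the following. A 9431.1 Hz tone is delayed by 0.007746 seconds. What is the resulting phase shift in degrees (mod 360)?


Phase shift from frequency and time delay:
phi = 360 * f * t_delay
    = 360 * 9431.1 * 0.007746
    = 26299.19 degrees
    mod 360 = 19.19 degrees

19.19 degrees


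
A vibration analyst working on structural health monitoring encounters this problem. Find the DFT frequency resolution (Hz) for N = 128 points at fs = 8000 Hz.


DFT frequency resolution:
df = fs / N
   = 8000 / 128
   = 62.5 Hz

62.5 Hz


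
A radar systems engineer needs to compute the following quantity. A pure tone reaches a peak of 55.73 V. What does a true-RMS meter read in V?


RMS voltage for a sinusoidal waveform:
V_rms = V_peak / sqrt(2)
      = 55.73 / 1.414214
      = 39.407 V

39.407 V


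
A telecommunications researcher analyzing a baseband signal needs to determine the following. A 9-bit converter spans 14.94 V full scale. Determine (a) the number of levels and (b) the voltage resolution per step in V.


Step 1 — number of quantization levels:
L = 2^N = 2^9 = 512

Step 2 — LSB step size:
delta = Vfs / L
      = 14.94 / 512
      = 0.02917969 V

Levels = 512; step size = 0.02917969 V


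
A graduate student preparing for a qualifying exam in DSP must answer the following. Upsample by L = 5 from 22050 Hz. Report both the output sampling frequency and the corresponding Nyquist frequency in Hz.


Step 1 — output sample rate after interpolation by L:
fs_out = L * fs_in = 5 * 22050 = 110250 Hz

Step 2 — Nyquist frequency of the output stream:
f_Nyq = fs_out / 2 = 110250 / 2 = 55125.0 Hz

fs_out = 110250 Hz; f_Nyquist = 55125.0 Hz


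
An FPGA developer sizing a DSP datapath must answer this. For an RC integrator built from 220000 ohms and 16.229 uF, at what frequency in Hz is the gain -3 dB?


Cutoff frequency of a first-order RC filter:
fc = 1 / (2 * pi * R * C)
C = 16.229 uF = 1.6229e-05 F
fc = 1 / (2 * pi * 220000 * 1.6229e-05)
   = 1 / 22.433359157048
   = 0.044576 Hz

0.044576 Hz


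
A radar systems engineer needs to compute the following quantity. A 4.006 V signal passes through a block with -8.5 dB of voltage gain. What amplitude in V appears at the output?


Output voltage from dB gain:
V_out = V_in * 10^(gain_dB / 20)
      = 4.006 * 10^(-8.5 / 20)
      = 4.006 * 0.375837
      = 1.5056 V

1.5056 V


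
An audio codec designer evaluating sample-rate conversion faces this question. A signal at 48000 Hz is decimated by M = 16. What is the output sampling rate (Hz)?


Decimation reduces the sample rate:
fs_out = fs_in / M
       = 48000 / 16
       = 3000.0 Hz

3000.0 Hz


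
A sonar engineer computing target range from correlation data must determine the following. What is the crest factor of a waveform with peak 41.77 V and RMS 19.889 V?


Crest factor is the ratio of peak to RMS:
CF = V_peak / V_rms
   = 41.77 / 19.889
   = 2.1002

2.1002


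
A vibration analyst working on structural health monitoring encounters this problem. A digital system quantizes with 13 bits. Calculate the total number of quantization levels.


Number of quantization levels = 2^N
= 2^13
= 8192

8192


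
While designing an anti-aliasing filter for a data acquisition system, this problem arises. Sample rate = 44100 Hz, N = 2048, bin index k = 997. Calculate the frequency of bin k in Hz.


Frequency of DFT bin k:
f_k = k * fs / N
    = 997 * 44100 / 2048
    = 43967700 / 2048
    = 21468.604 Hz

21468.604 Hz


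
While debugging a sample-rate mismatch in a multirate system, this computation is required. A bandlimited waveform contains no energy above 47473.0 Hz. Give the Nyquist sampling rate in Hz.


The Nyquist rate is twice the maximum frequency component.
fs_min = 2 * fmax
      = 2 * 47473.0
      = 94946.0 Hz

94946.0


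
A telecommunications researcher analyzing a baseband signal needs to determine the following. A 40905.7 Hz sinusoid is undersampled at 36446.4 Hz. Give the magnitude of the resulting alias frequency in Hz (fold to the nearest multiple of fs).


Compute the nearest integer multiple of fs to the signal:
n = round(40905.7 / 36446.4) = 1
f_alias = |40905.7 - 1 * 36446.4|
        = |40905.7 - 36446.4|
        = 4459.3 Hz

4459.3


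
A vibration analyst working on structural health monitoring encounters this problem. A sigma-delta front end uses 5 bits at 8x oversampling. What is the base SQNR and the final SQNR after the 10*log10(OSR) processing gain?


Step 1 — baseline SQNR at Nyquist:
SQNR_base = 6.02*N + 1.76
          = 6.02*5 + 1.76
          = 31.86 dB

Step 2 — oversampling processing gain:
G = 10*log10(OSR) = 10*log10(8) = 9.03 dB

Step 3 — total:
SQNR_total = 31.86 + 9.03 = 40.89 dB

Base SQNR = 31.86 dB; oversampled SQNR = 40.89 dB
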